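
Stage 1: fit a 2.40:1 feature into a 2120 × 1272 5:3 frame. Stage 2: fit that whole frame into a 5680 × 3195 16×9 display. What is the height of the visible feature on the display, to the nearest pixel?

2.40:1 in 2120×1272: fills the width, so the feature is 2120.00 × 883.33.
The 5:3 canvas is height-limited in 5680×3195, giving 5325.00 × 3195.00; scale factor 2.5118.
Applying the same ×2.5118: 883.33 → 2218.75.

2219 px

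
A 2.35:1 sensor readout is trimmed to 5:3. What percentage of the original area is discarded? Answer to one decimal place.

The height stays; only width is cut (since 5:3 is narrower than 2.35:1).
(1.667)/(2.350) ≈ 0.709 of the area survives, leaving 29.08% discarded.

29.1%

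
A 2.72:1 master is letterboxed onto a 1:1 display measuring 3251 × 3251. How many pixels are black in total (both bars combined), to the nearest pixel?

Since 2.720 > 1.000, the master is width-limited.
The master is 3251 / 2.720 ≈ 1195.2206 px tall.
Black = 3251 − 1195.2206 = 2055.7794 px.
That's 2055.7794 × 3251 ≈ 6683339 black pixels.

6683339 pixels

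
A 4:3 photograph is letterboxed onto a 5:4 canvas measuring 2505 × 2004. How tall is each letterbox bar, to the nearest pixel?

63 px

Since 1.333 > 1.250, the photograph is width-limited.
That makes the image 1878.75 px tall (2505 × 3/4).
Leftover height: 2004 − 1878.75 = 125.25 px → 62.62 each side.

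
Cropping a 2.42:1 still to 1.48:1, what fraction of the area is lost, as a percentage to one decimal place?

38.8%

Going from 2.42:1 to 1.48:1 means cutting width while keeping height.
Area ratio = (1.480)/(2.420) = 61.16%; the remaining 38.84% is cropped out.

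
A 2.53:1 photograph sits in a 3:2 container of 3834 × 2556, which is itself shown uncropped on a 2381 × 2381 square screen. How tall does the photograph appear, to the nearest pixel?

First fit — 2.53:1 into 3834×2556 spans the width: 3834.00 × 1515.42.
The 3:2 canvas is width-limited in 2381×2381, giving 2381.00 × 1587.33; scale factor 0.6210.
So the photograph's height is 1515.42 × 0.6210 ≈ 941.11.

941 px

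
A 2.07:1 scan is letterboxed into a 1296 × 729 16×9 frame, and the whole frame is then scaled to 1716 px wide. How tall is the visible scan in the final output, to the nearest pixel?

829 px

In the 1296×729 frame the scan fills the width: height = 1296 / 2.070 ≈ 626.09 px.
Resizing to 1716 px wide multiplies everything by 1.3241: 626.09 → 828.99 px.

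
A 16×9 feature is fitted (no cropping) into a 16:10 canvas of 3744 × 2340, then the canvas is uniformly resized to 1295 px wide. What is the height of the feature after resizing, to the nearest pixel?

728 px

In the 3744×2340 frame the feature fills the width: height = 3744 × 9/16 ≈ 2106.00 px.
Scaling 3744 → 1295 is ×0.3459, so the height becomes 2106.00 × 0.3459 ≈ 728.44 px.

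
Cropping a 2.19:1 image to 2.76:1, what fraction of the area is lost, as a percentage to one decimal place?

Going from 2.19:1 to 2.76:1 means cutting height while keeping width.
Fraction kept = (2.190)/(2.760) ≈ 79.35%, so 20.65% is lost.

20.7%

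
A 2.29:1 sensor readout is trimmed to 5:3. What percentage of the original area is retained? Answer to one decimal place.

72.8%

5:3 is narrower than 2.29:1, so the crop keeps the full height and trims the width.
Fraction kept = (1.667)/(2.290) ≈ 72.78%.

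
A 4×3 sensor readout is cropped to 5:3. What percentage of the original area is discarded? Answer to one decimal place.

20.0%

Going from 4×3 to 5:3 means cutting height while keeping width.
Fraction kept = (1.333)/(1.667) ≈ 80.00%, so 20.00% is lost.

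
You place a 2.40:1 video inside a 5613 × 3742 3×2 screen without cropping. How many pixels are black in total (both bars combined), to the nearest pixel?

2.40:1 (2.400) > 3×2 (1.500), so the video fills the width.
Content height = 5613 / 2.400 ≈ 2338.7500 px.
Leftover height: 3742 − 2338.7500 = 1403.2500 px.
Across the 5613-px span: 1403.2500 × 5613 ≈ 7876442 px.

7876442 pixels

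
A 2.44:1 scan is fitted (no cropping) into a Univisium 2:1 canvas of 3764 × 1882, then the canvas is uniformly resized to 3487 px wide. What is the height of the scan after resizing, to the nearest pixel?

At 3764×1882 the scan is width-limited, so height = 3764 / 2.440 ≈ 1542.62 px.
The frame scales by 3487/3764 = 0.9264; 1542.62 × 0.9264 ≈ 1429.10 px.

1429 px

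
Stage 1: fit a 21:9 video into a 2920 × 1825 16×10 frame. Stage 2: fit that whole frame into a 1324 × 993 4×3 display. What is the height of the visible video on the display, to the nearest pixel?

567 px

21:9 in 2920×1825: fills the width, so the video is 2920.00 × 1251.43.
The 16×10 canvas is width-limited in 1324×993, giving 1324.00 × 827.50; scale factor 0.4534.
The video scales with it: height 1251.43 × 0.4534 ≈ 567.43.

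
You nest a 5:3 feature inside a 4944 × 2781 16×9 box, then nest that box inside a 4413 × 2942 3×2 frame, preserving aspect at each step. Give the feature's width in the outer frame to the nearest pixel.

Inside the 4944×2781 canvas the feature is height-limited at 4635.00 × 2781.00.
16×9 in 4413×2942: fills the width, so the intermediate becomes 4413.00 × 2482.31 — a scale of ×0.8926.
Applying the same ×0.8926: 4635.00 → 4137.19.

4137 px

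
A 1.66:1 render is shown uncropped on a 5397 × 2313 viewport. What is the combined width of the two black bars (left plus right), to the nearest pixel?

Since 1.660 < 2.333, the render is height-limited.
The render is 2313 × 1.660 ≈ 3839.58 px wide.
Black = 5397 − 3839.58 = 1557.42 px.

1557 px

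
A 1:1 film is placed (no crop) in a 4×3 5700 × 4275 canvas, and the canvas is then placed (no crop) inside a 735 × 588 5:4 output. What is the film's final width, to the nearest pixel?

Inside the 5700×4275 canvas the film is height-limited at 4275.00 × 4275.00.
4×3 in 735×588: fills the width, so the intermediate becomes 735.00 × 551.25 — a scale of ×0.1289.
The film scales with it: width 4275.00 × 0.1289 ≈ 551.25.

551 px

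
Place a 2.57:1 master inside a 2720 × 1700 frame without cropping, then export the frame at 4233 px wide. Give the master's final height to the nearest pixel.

Fitted into 2720×1700, the master spans the width; its height is 2720 / 2.570 ≈ 1058.37 px.
Resizing to 4233 px wide multiplies everything by 1.5562: 1058.37 → 1647.08 px.

1647 px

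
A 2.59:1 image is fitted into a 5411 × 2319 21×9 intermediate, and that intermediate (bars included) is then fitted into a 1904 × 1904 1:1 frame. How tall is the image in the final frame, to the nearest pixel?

735 px

Inside the 5411×2319 canvas the image is width-limited at 5411.00 × 2089.19.
Second fit — the 21×9 canvas into 1904×1904 spans the width: 1904.00 × 816.00 (×0.3519 from 5411×2319).
The image scales with it: height 2089.19 × 0.3519 ≈ 735.14.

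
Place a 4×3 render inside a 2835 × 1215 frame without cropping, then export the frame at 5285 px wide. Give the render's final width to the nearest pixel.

Fitted into 2835×1215, the render spans the height; its width is 1215 × 4/3 ≈ 1620.00 px.
The frame scales by 5285/2835 = 1.8642; 1620.00 × 1.8642 ≈ 3020.00 px.

3020 px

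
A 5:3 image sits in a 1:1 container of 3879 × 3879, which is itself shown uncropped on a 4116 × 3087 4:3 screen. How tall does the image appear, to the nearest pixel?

Inside the 3879×3879 canvas the image is width-limited at 3879.00 × 2327.40.
1:1 in 4116×3087: fills the height, so the intermediate becomes 3087.00 × 3087.00 — a scale of ×0.7958.
So the image's height is 2327.40 × 0.7958 ≈ 1852.20.

1852 px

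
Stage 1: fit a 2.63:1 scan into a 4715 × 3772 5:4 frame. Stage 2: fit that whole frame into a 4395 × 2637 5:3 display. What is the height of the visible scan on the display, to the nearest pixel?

1253 px

Inside the 4715×3772 canvas the scan is width-limited at 4715.00 × 1792.78.
5:4 in 4395×2637: fills the height, so the intermediate becomes 3296.25 × 2637.00 — a scale of ×0.6991.
Applying the same ×0.6991: 1792.78 → 1253.33.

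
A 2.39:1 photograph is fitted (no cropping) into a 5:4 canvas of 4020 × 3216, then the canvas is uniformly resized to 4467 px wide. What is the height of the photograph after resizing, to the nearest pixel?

1869 px

Fitted into 4020×3216, the photograph spans the width; its height is 4020 / 2.390 ≈ 1682.01 px.
The frame scales by 4467/4020 = 1.1112; 1682.01 × 1.1112 ≈ 1869.04 px.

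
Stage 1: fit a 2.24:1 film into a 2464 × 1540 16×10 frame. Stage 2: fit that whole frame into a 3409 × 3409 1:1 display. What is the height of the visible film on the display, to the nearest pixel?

1522 px

2.24:1 in 2464×1540: fills the width, so the film is 2464.00 × 1100.00.
16×10 in 3409×3409: fills the width, so the intermediate becomes 3409.00 × 2130.62 — a scale of ×1.3835.
So the film's height is 1100.00 × 1.3835 ≈ 1521.88.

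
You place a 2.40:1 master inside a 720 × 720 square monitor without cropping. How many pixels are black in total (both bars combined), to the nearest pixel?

302400 pixels

2.40:1 is wider than square, so it spans the full width.
That makes the image 300.0000 px tall (720 / 2.400).
Black = 720 − 300.0000 = 420.0000 px.
That's 420.0000 × 720 ≈ 302400 black pixels.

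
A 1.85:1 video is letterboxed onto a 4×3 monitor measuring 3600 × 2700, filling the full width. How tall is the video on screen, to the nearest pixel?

1946 px

Content height = 3600 / 1.850 ≈ 1945.95 px.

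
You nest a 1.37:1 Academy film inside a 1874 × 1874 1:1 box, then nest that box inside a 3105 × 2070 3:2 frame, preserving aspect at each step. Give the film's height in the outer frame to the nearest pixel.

First fit — 1.37:1 Academy into 1874×1874 spans the width: 1874.00 × 1367.88.
Second fit — the 1:1 canvas into 3105×2070 spans the height: 2070.00 × 2070.00 (×1.1046 from 1874×1874).
So the film's height is 1367.88 × 1.1046 ≈ 1510.95.

1511 px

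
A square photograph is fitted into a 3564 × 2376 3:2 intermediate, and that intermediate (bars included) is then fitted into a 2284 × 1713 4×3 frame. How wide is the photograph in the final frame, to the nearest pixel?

First fit — square into 3564×2376 spans the height: 2376.00 × 2376.00.
The 3:2 canvas is width-limited in 2284×1713, giving 2284.00 × 1522.67; scale factor 0.6409.
So the photograph's width is 2376.00 × 0.6409 ≈ 1522.67.

1523 px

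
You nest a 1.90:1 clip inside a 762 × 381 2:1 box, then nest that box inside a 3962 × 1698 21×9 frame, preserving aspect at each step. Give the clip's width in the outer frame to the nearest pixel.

Inside the 762×381 canvas the clip is height-limited at 723.90 × 381.00.
The 2:1 canvas is height-limited in 3962×1698, giving 3396.00 × 1698.00; scale factor 4.4567.
Applying the same ×4.4567: 723.90 → 3226.20.

3226 px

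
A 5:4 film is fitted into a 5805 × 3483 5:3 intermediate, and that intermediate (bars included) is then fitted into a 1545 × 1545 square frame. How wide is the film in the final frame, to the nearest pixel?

Inside the 5805×3483 canvas the film is height-limited at 4353.75 × 3483.00.
The 5:3 canvas is width-limited in 1545×1545, giving 1545.00 × 927.00; scale factor 0.2661.
The film scales with it: width 4353.75 × 0.2661 ≈ 1158.75.

1159 px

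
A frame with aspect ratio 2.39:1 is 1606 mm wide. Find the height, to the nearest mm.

At 2.39:1, 1606 / 2.390 ≈ 671.97.

672 mm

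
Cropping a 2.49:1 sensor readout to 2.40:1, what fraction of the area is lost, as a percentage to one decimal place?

3.6%

2.40:1 is narrower than 2.49:1, so the crop keeps the full height and trims the width.
Area ratio = (2.400)/(2.490) = 96.39%; the remaining 3.61% is cropped out.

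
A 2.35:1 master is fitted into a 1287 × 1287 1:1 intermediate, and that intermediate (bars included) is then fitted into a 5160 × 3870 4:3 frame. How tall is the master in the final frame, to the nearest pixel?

Inside the 1287×1287 canvas the master is width-limited at 1287.00 × 547.66.
The 1:1 canvas is height-limited in 5160×3870, giving 3870.00 × 3870.00; scale factor 3.0070.
So the master's height is 547.66 × 3.0070 ≈ 1646.81.

1647 px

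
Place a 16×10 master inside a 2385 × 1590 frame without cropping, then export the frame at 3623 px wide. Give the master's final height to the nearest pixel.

In the 2385×1590 frame the master fills the width: height = 2385 × 10/16 ≈ 1490.62 px.
Resizing to 3623 px wide multiplies everything by 1.5191: 1490.62 → 2264.38 px.

2264 px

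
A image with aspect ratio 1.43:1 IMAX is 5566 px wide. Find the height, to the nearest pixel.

3892 px

5566 / 1.430 = 3892.31.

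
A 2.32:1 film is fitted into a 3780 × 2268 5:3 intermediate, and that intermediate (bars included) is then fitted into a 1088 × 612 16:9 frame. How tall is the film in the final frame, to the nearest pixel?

Inside the 3780×2268 canvas the film is width-limited at 3780.00 × 1629.31.
5:3 in 1088×612: fills the height, so the intermediate becomes 1020.00 × 612.00 — a scale of ×0.2698.
Applying the same ×0.2698: 1629.31 → 439.66.

440 px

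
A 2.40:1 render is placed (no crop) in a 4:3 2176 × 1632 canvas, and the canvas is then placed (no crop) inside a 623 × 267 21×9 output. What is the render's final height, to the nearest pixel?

Inside the 2176×1632 canvas the render is width-limited at 2176.00 × 906.67.
The 4:3 canvas is height-limited in 623×267, giving 356.00 × 267.00; scale factor 0.1636.
So the render's height is 906.67 × 0.1636 ≈ 148.33.

148 px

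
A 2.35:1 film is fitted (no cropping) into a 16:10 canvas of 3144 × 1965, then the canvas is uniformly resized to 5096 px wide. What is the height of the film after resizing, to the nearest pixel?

In the 3144×1965 frame the film fills the width: height = 3144 / 2.350 ≈ 1337.87 px.
Scaling 3144 → 5096 is ×1.6209, so the height becomes 1337.87 × 1.6209 ≈ 2168.51 px.

2169 px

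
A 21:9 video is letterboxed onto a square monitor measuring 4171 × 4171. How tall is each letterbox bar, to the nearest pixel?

21:9 is wider than square, so it spans the full width.
That makes the image 1787.57 px tall (4171 × 9/21).
Leftover height: 4171 − 1787.57 = 2383.43 px → 1191.71 each side.

1192 px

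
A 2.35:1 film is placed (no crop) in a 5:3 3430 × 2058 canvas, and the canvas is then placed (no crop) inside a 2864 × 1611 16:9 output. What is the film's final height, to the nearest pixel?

First fit — 2.35:1 into 3430×2058 spans the width: 3430.00 × 1459.57.
The 5:3 canvas is height-limited in 2864×1611, giving 2685.00 × 1611.00; scale factor 0.7828.
Applying the same ×0.7828: 1459.57 → 1142.55.

1143 px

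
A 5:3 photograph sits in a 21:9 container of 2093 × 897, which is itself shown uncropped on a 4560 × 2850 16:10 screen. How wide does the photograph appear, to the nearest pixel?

3257 px

First fit — 5:3 into 2093×897 spans the height: 1495.00 × 897.00.
21:9 in 4560×2850: fills the width, so the intermediate becomes 4560.00 × 1954.29 — a scale of ×2.1787.
The photograph scales with it: width 1495.00 × 2.1787 ≈ 3257.14.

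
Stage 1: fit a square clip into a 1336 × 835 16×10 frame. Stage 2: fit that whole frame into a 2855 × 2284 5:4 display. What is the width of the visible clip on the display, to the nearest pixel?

First fit — square into 1336×835 spans the height: 835.00 × 835.00.
16×10 in 2855×2284: fills the width, so the intermediate becomes 2855.00 × 1784.38 — a scale of ×2.1370.
Applying the same ×2.1370: 835.00 → 1784.38.

1784 px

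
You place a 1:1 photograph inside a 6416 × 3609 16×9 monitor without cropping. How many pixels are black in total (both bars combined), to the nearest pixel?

1:1 is narrower than 16×9, so it spans the full height.
The photograph is 3609 × 1/1 ≈ 3609.0000 px wide.
Black = 6416 − 3609.0000 = 2807.0000 px.
Across the 3609-px span: 2807.0000 × 3609 ≈ 10130463 px.

10130463 pixels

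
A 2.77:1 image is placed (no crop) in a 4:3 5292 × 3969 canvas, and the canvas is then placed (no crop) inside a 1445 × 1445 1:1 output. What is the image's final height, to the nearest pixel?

522 px

First fit — 2.77:1 into 5292×3969 spans the width: 5292.00 × 1910.47.
4:3 in 1445×1445: fills the width, so the intermediate becomes 1445.00 × 1083.75 — a scale of ×0.2731.
The image scales with it: height 1910.47 × 0.2731 ≈ 521.66.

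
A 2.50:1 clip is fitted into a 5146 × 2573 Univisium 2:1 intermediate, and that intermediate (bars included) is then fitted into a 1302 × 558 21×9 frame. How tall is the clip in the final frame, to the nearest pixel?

2.50:1 in 5146×2573: fills the width, so the clip is 5146.00 × 2058.40.
The Univisium 2:1 canvas is height-limited in 1302×558, giving 1116.00 × 558.00; scale factor 0.2169.
So the clip's height is 2058.40 × 0.2169 ≈ 446.40.

446 px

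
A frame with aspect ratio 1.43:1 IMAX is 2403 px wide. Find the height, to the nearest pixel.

1680 px

Height = 2403 / 1.430 = 1680.42.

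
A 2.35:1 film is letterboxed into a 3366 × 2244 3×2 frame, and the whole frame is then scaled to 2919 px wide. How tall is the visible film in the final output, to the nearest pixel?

1242 px

Fitted into 3366×2244, the film spans the width; its height is 3366 / 2.350 ≈ 1432.34 px.
The frame scales by 2919/3366 = 0.8672; 1432.34 × 0.8672 ≈ 1242.13 px.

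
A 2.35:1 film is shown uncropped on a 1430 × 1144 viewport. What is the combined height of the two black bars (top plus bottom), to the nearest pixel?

2.35:1 is wider than 5:4, so it spans the full width.
That makes the image 608.51 px tall (1430 / 2.350).
Leftover height: 1144 − 608.51 = 535.49 px.

535 px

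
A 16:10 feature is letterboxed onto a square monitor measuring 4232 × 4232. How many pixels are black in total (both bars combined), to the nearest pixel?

6716184 pixels

16:10 is wider than square, so it spans the full width.
That makes the image 2645.0000 px tall (4232 × 10/16).
4232 − 2645.0000 = 1587.0000 px of bars.
Bar area = 1587.0000 × 4232 ≈ 6716184 px.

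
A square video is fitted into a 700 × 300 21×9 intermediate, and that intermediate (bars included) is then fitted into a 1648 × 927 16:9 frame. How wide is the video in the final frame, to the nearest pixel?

square in 700×300: fills the height, so the video is 300.00 × 300.00.
Second fit — the 21×9 canvas into 1648×927 spans the width: 1648.00 × 706.29 (×2.3543 from 700×300).
So the video's width is 300.00 × 2.3543 ≈ 706.29.

706 px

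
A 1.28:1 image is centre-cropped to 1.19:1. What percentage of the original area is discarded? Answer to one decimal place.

7.0%

Going from 1.28:1 to 1.19:1 means cutting width while keeping height.
Fraction kept = (1.190)/(1.280) ≈ 92.97%, so 7.03% is lost.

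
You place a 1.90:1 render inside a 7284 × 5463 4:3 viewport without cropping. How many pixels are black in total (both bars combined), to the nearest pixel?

11867936 pixels

1.90:1 (1.900) > 4:3 (1.333), so the render fills the width.
Content height = 7284 / 1.900 ≈ 3833.6842 px.
Black = 5463 − 3833.6842 = 1629.3158 px.
Across the 7284-px span: 1629.3158 × 7284 ≈ 11867936 px.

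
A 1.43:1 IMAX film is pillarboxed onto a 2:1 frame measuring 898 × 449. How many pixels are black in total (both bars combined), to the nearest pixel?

114913 pixels

Since 1.430 < 2.000, the film is height-limited.
The film is 449 × 1.430 ≈ 642.0700 px wide.
Leftover width: 898 − 642.0700 = 255.9300 px.
Bar area = 255.9300 × 449 ≈ 114913 px.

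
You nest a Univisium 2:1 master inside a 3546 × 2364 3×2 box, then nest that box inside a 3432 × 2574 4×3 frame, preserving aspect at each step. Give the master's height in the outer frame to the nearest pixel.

Inside the 3546×2364 canvas the master is width-limited at 3546.00 × 1773.00.
3×2 in 3432×2574: fills the width, so the intermediate becomes 3432.00 × 2288.00 — a scale of ×0.9679.
The master scales with it: height 1773.00 × 0.9679 ≈ 1716.00.

1716 px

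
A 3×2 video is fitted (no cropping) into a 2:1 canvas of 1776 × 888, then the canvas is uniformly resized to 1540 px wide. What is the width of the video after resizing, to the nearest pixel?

1155 px

Fitted into 1776×888, the video spans the height; its width is 888 × 3/2 ≈ 1332.00 px.
Scaling 1776 → 1540 is ×0.8671, so the width becomes 1332.00 × 0.8671 ≈ 1155.00 px.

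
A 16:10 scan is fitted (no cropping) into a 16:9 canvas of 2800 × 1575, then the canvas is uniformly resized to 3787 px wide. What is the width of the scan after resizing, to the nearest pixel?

3408 px

At 2800×1575 the scan is height-limited, so width = 1575 × 16/10 ≈ 2520.00 px.
Resizing to 3787 px wide multiplies everything by 1.3525: 2520.00 → 3408.30 px.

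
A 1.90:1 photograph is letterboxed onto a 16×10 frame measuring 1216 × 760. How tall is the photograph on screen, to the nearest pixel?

640 px

1.90:1 is wider than 16×10, so it spans the full width.
That makes the image 640.00 px tall (1216 / 1.900).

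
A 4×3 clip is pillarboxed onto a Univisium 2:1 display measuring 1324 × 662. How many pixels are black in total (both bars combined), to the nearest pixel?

4×3 is narrower than Univisium 2:1, so it spans the full height.
That makes the image 882.6667 px wide (662 × 4/3).
1324 − 882.6667 = 441.3333 px of bars.
Across the 662-px span: 441.3333 × 662 ≈ 292163 px.

292163 pixels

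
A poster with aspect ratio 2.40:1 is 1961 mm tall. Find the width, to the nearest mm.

At 2.40:1, 1961 × 2.400 ≈ 4706.40.

4706 mm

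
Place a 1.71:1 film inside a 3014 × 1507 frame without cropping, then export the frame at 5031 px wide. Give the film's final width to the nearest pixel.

4302 px

In the 3014×1507 frame the film fills the height: width = 1507 × 1.710 ≈ 2576.97 px.
Scaling 3014 → 5031 is ×1.6692, so the width becomes 2576.97 × 1.6692 ≈ 4301.51 px.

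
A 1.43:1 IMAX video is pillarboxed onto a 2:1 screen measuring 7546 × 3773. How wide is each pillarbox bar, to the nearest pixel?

1075 px

1.43:1 IMAX is narrower than 2:1, so it spans the full height.
That makes the image 5395.39 px wide (3773 × 1.430).
7546 − 5395.39 = 2150.61 px of bars (1075.31 each).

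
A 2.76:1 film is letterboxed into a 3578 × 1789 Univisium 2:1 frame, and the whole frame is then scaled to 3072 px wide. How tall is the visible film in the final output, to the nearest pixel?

Fitted into 3578×1789, the film spans the width; its height is 3578 / 2.760 ≈ 1296.38 px.
Resizing to 3072 px wide multiplies everything by 0.8586: 1296.38 → 1113.04 px.

1113 px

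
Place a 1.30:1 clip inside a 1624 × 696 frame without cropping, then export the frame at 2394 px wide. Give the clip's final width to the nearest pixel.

At 1624×696 the clip is height-limited, so width = 696 × 1.300 ≈ 904.80 px.
Scaling 1624 → 2394 is ×1.4741, so the width becomes 904.80 × 1.4741 ≈ 1333.80 px.

1334 px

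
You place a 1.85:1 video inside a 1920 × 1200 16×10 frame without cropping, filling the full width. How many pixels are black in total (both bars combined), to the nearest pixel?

311351 pixels

Content height = 1920 / 1.850 ≈ 1037.8378 px.
1200 − 1037.8378 = 162.1622 px of bars.
That's 162.1622 × 1920 ≈ 311351 black pixels.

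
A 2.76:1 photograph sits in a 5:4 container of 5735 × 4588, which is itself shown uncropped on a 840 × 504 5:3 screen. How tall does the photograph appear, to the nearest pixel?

Inside the 5735×4588 canvas the photograph is width-limited at 5735.00 × 2077.90.
5:4 in 840×504: fills the height, so the intermediate becomes 630.00 × 504.00 — a scale of ×0.1099.
So the photograph's height is 2077.90 × 0.1099 ≈ 228.26.

228 px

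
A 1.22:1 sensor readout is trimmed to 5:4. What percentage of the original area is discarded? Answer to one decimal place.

2.4%

The width stays; only height is cut (since 5:4 is wider than 1.22:1).
Fraction kept = (1.220)/(1.250) ≈ 97.60%, so 2.40% is lost.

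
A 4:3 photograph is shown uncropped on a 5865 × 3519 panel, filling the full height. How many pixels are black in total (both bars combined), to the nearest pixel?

4127787 pixels

Content width = 3519 × 4/3 ≈ 4692.0000 px.
Black = 5865 − 4692.0000 = 1173.0000 px.
Bar area = 1173.0000 × 3519 ≈ 4127787 px.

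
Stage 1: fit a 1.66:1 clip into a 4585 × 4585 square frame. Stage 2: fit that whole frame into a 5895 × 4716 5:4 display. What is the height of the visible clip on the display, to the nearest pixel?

2841 px

1.66:1 in 4585×4585: fills the width, so the clip is 4585.00 × 2762.05.
square in 5895×4716: fills the height, so the intermediate becomes 4716.00 × 4716.00 — a scale of ×1.0286.
So the clip's height is 2762.05 × 1.0286 ≈ 2840.96.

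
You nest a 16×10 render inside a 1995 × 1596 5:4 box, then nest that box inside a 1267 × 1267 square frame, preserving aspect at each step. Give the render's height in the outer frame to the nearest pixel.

792 px

Inside the 1995×1596 canvas the render is width-limited at 1995.00 × 1246.88.
The 5:4 canvas is width-limited in 1267×1267, giving 1267.00 × 1013.60; scale factor 0.6351.
The render scales with it: height 1246.88 × 0.6351 ≈ 791.88.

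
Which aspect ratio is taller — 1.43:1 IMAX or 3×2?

1.43 and 3×2 = 1.5; 1.5 > 1.43. The smaller width-to-height ratio is the taller frame.

1.43:1 IMAX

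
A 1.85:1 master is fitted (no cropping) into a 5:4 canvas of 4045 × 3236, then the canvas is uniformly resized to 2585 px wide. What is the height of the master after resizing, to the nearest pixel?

1397 px

Fitted into 4045×3236, the master spans the width; its height is 4045 / 1.850 ≈ 2186.49 px.
Scaling 4045 → 2585 is ×0.6391, so the height becomes 2186.49 × 0.6391 ≈ 1397.30 px.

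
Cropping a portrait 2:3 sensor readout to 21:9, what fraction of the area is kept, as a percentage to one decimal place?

21:9 is wider than portrait 2:3, so the crop keeps the full width and trims the height.
Area ratio = (0.667)/(2.333) = 28.57% retained.

28.6%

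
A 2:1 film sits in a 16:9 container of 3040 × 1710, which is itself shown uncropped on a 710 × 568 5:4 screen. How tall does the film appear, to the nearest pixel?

355 px

2:1 in 3040×1710: fills the width, so the film is 3040.00 × 1520.00.
16:9 in 710×568: fills the width, so the intermediate becomes 710.00 × 399.38 — a scale of ×0.2336.
The film scales with it: height 1520.00 × 0.2336 ≈ 355.00.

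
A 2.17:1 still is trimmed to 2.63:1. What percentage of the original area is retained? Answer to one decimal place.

Going from 2.17:1 to 2.63:1 means cutting height while keeping width.
(2.170)/(2.630) ≈ 0.825 of the area survives.

82.5%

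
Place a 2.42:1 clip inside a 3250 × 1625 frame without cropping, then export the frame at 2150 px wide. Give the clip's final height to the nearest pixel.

In the 3250×1625 frame the clip fills the width: height = 3250 / 2.420 ≈ 1342.98 px.
Scaling 3250 → 2150 is ×0.6615, so the height becomes 1342.98 × 0.6615 ≈ 888.43 px.

888 px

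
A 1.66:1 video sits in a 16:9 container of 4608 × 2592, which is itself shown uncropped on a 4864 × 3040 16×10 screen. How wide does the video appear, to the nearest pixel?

First fit — 1.66:1 into 4608×2592 spans the height: 4302.72 × 2592.00.
Second fit — the 16:9 canvas into 4864×3040 spans the width: 4864.00 × 2736.00 (×1.0556 from 4608×2592).
Applying the same ×1.0556: 4302.72 → 4541.76.

4542 px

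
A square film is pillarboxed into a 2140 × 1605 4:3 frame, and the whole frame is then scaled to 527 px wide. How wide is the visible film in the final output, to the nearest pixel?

395 px

In the 2140×1605 frame the film fills the height: width = 1605 × 1/1 ≈ 1605.00 px.
Resizing to 527 px wide multiplies everything by 0.2463: 1605.00 → 395.25 px.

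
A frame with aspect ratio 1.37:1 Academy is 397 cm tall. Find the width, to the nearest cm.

544 cm

397 × 1.370 = 543.89.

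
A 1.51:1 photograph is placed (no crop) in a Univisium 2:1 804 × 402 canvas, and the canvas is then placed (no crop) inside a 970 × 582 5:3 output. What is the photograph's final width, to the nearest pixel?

Inside the 804×402 canvas the photograph is height-limited at 607.02 × 402.00.
Univisium 2:1 in 970×582: fills the width, so the intermediate becomes 970.00 × 485.00 — a scale of ×1.2065.
So the photograph's width is 607.02 × 1.2065 ≈ 732.35.

732 px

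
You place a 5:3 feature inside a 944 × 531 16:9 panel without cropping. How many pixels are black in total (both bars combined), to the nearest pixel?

31329 pixels

Since 1.667 < 1.778, the feature is height-limited.
That makes the image 885.0000 px wide (531 × 5/3).
Black = 944 − 885.0000 = 59.0000 px.
Bar area = 59.0000 × 531 ≈ 31329 px.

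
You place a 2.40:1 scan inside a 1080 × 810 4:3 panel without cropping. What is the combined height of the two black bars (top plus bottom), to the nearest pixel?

2.40:1 (2.400) > 4:3 (1.333), so the scan fills the width.
Content height = 1080 / 2.400 ≈ 450.00 px.
Leftover height: 810 − 450.00 = 360.00 px.

360 px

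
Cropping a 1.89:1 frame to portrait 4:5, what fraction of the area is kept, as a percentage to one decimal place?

42.3%

Going from 1.89:1 to portrait 4:5 means cutting width while keeping height.
(0.800)/(1.890) ≈ 0.423 of the area survives.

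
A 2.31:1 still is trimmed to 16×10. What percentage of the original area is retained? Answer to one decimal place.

Going from 2.31:1 to 16×10 means cutting width while keeping height.
Area ratio = (1.600)/(2.310) = 69.26% retained.

69.3%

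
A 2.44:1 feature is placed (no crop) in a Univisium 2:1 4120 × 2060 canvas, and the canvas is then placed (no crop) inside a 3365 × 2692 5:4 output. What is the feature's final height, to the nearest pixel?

1379 px

Inside the 4120×2060 canvas the feature is width-limited at 4120.00 × 1688.52.
Second fit — the Univisium 2:1 canvas into 3365×2692 spans the width: 3365.00 × 1682.50 (×0.8167 from 4120×2060).
The feature scales with it: height 1688.52 × 0.8167 ≈ 1379.10.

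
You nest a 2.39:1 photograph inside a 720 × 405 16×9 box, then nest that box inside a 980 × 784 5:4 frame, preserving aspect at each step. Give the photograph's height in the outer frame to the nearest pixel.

Inside the 720×405 canvas the photograph is width-limited at 720.00 × 301.26.
The 16×9 canvas is width-limited in 980×784, giving 980.00 × 551.25; scale factor 1.3611.
So the photograph's height is 301.26 × 1.3611 ≈ 410.04.

410 px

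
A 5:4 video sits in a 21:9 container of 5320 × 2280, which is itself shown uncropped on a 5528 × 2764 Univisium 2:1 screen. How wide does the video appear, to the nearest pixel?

2961 px

First fit — 5:4 into 5320×2280 spans the height: 2850.00 × 2280.00.
Second fit — the 21:9 canvas into 5528×2764 spans the width: 5528.00 × 2369.14 (×1.0391 from 5320×2280).
The video scales with it: width 2850.00 × 1.0391 ≈ 2961.43.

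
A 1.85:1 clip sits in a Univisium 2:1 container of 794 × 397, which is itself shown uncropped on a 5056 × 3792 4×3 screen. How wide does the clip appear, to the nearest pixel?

4677 px

First fit — 1.85:1 into 794×397 spans the height: 734.45 × 397.00.
Second fit — the Univisium 2:1 canvas into 5056×3792 spans the width: 5056.00 × 2528.00 (×6.3678 from 794×397).
Applying the same ×6.3678: 734.45 → 4676.80.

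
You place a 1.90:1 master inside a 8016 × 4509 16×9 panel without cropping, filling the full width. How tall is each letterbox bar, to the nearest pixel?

The master is 8016 / 1.900 ≈ 4218.95 px tall.
Black = 4509 − 4218.95 = 290.05 px, or 145.03 per bar.

145 px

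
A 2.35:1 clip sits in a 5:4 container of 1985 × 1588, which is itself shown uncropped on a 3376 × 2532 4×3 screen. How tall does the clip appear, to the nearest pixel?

1347 px

First fit — 2.35:1 into 1985×1588 spans the width: 1985.00 × 844.68.
5:4 in 3376×2532: fills the height, so the intermediate becomes 3165.00 × 2532.00 — a scale of ×1.5945.
So the clip's height is 844.68 × 1.5945 ≈ 1346.81.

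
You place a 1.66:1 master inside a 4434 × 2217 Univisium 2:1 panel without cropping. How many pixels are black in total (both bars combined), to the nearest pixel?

1.66:1 is narrower than Univisium 2:1, so it spans the full height.
That makes the image 3680.2200 px wide (2217 × 1.660).
Leftover width: 4434 − 3680.2200 = 753.7800 px.
That's 753.7800 × 2217 ≈ 1671130 black pixels.

1671130 pixels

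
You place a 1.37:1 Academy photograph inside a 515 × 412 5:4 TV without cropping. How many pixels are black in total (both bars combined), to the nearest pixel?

1.37:1 Academy is wider than 5:4, so it spans the full width.
Content height = 515 / 1.370 ≈ 375.9124 px.
Leftover height: 412 − 375.9124 = 36.0876 px.
Bar area = 36.0876 × 515 ≈ 18585 px.

18585 pixels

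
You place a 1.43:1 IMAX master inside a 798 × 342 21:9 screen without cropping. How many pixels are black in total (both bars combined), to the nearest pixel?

105657 pixels

1.43:1 IMAX (1.430) < 21:9 (2.333), so the master fills the height.
Content width = 342 × 1.430 ≈ 489.0600 px.
798 − 489.0600 = 308.9400 px of bars.
Bar area = 308.9400 × 342 ≈ 105657 px.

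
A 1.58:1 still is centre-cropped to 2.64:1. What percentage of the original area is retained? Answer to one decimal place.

59.8%

Going from 1.58:1 to 2.64:1 means cutting height while keeping width.
(1.580)/(2.640) ≈ 0.598 of the area survives.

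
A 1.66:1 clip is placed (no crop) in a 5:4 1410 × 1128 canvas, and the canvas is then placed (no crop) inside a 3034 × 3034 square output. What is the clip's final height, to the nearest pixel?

1828 px

Inside the 1410×1128 canvas the clip is width-limited at 1410.00 × 849.40.
5:4 in 3034×3034: fills the width, so the intermediate becomes 3034.00 × 2427.20 — a scale of ×2.1518.
So the clip's height is 849.40 × 2.1518 ≈ 1827.71.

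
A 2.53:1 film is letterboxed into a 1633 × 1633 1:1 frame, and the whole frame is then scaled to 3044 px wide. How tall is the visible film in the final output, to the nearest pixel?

1203 px

At 1633×1633 the film is width-limited, so height = 1633 / 2.530 ≈ 645.45 px.
Scaling 1633 → 3044 is ×1.8641, so the height becomes 645.45 × 1.8641 ≈ 1203.16 px.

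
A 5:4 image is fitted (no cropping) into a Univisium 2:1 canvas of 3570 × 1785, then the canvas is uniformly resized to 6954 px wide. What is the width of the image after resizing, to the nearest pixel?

4346 px

At 3570×1785 the image is height-limited, so width = 1785 × 5/4 ≈ 2231.25 px.
Resizing to 6954 px wide multiplies everything by 1.9479: 2231.25 → 4346.25 px.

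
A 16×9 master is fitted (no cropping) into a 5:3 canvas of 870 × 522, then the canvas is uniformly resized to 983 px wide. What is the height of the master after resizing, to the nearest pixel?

At 870×522 the master is width-limited, so height = 870 × 9/16 ≈ 489.38 px.
The frame scales by 983/870 = 1.1299; 489.38 × 1.1299 ≈ 552.94 px.

553 px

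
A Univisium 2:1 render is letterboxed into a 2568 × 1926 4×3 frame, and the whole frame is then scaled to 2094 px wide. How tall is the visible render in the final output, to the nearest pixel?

In the 2568×1926 frame the render fills the width: height = 2568 × 1/2 ≈ 1284.00 px.
The frame scales by 2094/2568 = 0.8154; 1284.00 × 0.8154 ≈ 1047.00 px.

1047 px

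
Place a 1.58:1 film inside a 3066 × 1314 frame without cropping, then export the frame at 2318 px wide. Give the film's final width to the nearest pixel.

In the 3066×1314 frame the film fills the height: width = 1314 × 1.580 ≈ 2076.12 px.
The frame scales by 2318/3066 = 0.7560; 2076.12 × 0.7560 ≈ 1569.62 px.

1570 px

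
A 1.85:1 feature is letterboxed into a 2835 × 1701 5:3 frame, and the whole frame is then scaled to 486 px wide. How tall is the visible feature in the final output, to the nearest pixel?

263 px

At 2835×1701 the feature is width-limited, so height = 2835 / 1.850 ≈ 1532.43 px.
Scaling 2835 → 486 is ×0.1714, so the height becomes 1532.43 × 0.1714 ≈ 262.70 px.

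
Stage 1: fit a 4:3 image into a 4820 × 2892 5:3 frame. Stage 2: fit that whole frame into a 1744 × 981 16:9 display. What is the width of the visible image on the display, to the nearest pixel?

4:3 in 4820×2892: fills the height, so the image is 3856.00 × 2892.00.
Second fit — the 5:3 canvas into 1744×981 spans the height: 1635.00 × 981.00 (×0.3392 from 4820×2892).
So the image's width is 3856.00 × 0.3392 ≈ 1308.00.

1308 px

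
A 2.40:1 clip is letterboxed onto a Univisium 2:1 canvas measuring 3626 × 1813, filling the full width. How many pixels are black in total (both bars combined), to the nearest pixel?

The clip is 3626 / 2.400 ≈ 1510.8333 px tall.
1813 − 1510.8333 = 302.1667 px of bars.
Across the 3626-px span: 302.1667 × 3626 ≈ 1095656 px.

1095656 pixels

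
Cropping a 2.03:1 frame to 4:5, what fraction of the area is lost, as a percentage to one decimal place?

The height stays; only width is cut (since 4:5 is narrower than 2.03:1).
Area ratio = (0.800)/(2.030) = 39.41%; the remaining 60.59% is cropped out.

60.6%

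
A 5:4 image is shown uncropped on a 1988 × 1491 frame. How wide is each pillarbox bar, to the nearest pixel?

5:4 (1.250) < 4:3 (1.333), so the image fills the height.
Content width = 1491 × 5/4 ≈ 1863.75 px.
Leftover width: 1988 − 1863.75 = 124.25 px → 62.12 each side.

62 px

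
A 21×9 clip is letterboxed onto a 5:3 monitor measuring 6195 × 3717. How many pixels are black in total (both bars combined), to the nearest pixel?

Since 2.333 > 1.667, the clip is width-limited.
That makes the image 2655.0000 px tall (6195 × 9/21).
Leftover height: 3717 − 2655.0000 = 1062.0000 px.
Bar area = 1062.0000 × 6195 ≈ 6579090 px.

6579090 pixels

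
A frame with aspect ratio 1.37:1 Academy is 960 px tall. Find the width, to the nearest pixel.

1315 px

At 1.37:1 Academy, 960 × 1.370 ≈ 1315.20.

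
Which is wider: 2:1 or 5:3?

2:1

2 and 5:3 = 1.667; 2 > 1.667.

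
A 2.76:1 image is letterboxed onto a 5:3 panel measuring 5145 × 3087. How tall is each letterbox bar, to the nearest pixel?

2.76:1 is wider than 5:3, so it spans the full width.
That makes the image 1864.13 px tall (5145 / 2.760).
Black = 3087 − 1864.13 = 1222.87 px, or 611.43 per bar.

611 px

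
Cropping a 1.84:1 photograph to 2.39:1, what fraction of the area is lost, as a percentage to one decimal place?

23.0%

The width stays; only height is cut (since 2.39:1 is wider than 1.84:1).
Area ratio = (1.840)/(2.390) = 76.99%; the remaining 23.01% is cropped out.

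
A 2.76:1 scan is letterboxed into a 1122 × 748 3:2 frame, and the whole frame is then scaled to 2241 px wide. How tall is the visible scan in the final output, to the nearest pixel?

812 px

At 1122×748 the scan is width-limited, so height = 1122 / 2.760 ≈ 406.52 px.
Resizing to 2241 px wide multiplies everything by 1.9973: 406.52 → 811.96 px.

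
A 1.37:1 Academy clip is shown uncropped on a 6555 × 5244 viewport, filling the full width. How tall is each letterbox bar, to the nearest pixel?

The clip is 6555 / 1.370 ≈ 4784.67 px tall.
Black = 5244 − 4784.67 = 459.33 px, or 229.66 per bar.

230 px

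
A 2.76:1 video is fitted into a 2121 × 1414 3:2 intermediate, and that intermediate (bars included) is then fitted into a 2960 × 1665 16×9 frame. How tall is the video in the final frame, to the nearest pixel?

905 px

2.76:1 in 2121×1414: fills the width, so the video is 2121.00 × 768.48.
The 3:2 canvas is height-limited in 2960×1665, giving 2497.50 × 1665.00; scale factor 1.1775.
The video scales with it: height 768.48 × 1.1775 ≈ 904.89.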